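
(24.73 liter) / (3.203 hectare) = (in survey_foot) 2.533e-06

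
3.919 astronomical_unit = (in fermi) 5.863e+26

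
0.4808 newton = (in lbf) 0.1081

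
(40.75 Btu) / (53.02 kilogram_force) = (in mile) 0.05138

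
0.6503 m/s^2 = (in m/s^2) 0.6503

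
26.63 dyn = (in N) 0.0002663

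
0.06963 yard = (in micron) 6.367e+04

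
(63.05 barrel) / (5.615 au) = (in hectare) 1.193e-15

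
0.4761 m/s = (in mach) 0.001398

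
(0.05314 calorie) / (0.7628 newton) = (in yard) 0.3188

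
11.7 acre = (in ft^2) 5.097e+05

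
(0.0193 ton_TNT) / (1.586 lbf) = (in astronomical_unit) 7.651e-05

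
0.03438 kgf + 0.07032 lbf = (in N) 0.65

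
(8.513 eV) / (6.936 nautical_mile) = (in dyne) 1.062e-17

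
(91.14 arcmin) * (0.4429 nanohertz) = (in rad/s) 1.174e-11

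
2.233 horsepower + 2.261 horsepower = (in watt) 3351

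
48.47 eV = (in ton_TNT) 1.856e-27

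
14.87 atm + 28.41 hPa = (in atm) 14.9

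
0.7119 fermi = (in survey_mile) 4.424e-19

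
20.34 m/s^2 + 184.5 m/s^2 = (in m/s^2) 204.8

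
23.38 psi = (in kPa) 161.2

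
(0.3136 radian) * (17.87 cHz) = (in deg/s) 3.211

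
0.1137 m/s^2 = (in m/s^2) 0.1137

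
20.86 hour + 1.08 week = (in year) 0.02309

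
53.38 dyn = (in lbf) 0.00012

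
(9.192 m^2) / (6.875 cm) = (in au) 8.937e-10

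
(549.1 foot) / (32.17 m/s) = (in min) 0.08671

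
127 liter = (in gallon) 33.55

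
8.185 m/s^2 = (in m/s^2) 8.185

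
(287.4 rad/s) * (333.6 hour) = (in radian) 3.452e+08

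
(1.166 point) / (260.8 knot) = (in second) 3.066e-06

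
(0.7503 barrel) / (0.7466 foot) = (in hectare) 5.242e-05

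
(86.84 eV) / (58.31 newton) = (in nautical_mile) 1.288e-22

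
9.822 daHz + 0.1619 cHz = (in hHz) 0.9822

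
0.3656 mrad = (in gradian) 0.02327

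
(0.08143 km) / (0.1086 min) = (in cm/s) 1250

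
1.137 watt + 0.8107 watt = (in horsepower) 0.002612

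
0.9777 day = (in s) 8.447e+04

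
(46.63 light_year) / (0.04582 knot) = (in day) 2.166e+14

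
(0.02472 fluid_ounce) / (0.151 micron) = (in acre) 0.001196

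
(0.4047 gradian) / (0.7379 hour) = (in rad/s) 2.393e-06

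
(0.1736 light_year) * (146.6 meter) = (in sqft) 2.592e+18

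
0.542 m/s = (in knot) 1.054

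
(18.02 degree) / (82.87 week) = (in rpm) 5.992e-08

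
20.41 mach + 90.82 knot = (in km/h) 2.519e+04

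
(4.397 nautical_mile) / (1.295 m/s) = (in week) 0.0104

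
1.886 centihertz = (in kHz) 1.886e-05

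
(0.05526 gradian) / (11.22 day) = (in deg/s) 5.13e-08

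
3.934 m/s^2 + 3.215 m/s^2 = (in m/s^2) 7.149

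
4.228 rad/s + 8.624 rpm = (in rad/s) 5.131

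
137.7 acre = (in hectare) 55.73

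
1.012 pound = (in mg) 4.59e+05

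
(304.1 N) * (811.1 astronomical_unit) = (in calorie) 8.819e+15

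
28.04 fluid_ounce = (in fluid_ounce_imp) 29.19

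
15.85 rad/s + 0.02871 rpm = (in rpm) 151.4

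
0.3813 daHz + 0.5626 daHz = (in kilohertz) 0.009439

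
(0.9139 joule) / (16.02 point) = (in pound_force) 36.35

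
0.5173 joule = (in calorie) 0.1236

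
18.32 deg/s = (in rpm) 3.053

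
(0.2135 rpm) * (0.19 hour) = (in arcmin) 5.257e+04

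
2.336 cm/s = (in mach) 6.86e-05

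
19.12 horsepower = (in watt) 1.426e+04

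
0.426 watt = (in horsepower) 0.0005713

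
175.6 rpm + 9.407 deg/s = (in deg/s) 1063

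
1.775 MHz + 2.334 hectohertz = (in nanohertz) 1.775e+15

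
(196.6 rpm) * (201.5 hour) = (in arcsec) 3.08e+12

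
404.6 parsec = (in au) 8.345e+07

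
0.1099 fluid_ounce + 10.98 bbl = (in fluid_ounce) 5.903e+04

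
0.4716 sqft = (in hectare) 4.381e-06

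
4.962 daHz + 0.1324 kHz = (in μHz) 1.82e+08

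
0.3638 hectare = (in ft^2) 3.916e+04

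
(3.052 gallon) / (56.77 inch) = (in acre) 1.98e-06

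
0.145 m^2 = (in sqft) 1.561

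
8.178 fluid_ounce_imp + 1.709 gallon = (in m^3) 0.006702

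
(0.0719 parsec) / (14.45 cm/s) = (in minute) 2.559e+14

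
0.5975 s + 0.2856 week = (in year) 0.005477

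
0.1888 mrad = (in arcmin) 0.649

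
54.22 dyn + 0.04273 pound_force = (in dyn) 1.906e+04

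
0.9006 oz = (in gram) 25.53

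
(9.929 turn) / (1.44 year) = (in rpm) 1.312e-05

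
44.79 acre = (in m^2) 1.813e+05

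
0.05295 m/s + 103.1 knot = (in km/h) 191.1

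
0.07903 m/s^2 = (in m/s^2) 0.07903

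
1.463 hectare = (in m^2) 1.463e+04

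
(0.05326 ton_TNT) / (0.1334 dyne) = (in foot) 5.481e+14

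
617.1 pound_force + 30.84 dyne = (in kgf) 279.9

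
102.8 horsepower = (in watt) 7.666e+04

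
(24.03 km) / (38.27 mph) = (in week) 0.002322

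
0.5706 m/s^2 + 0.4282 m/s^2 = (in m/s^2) 0.9988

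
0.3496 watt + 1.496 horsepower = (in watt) 1116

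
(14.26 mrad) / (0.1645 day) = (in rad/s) 1.003e-06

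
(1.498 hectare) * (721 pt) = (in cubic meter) 3810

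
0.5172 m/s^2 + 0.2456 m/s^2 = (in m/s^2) 0.7628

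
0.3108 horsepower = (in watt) 231.8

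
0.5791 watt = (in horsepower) 0.0007766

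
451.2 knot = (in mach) 0.6817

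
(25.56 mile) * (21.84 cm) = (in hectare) 0.8984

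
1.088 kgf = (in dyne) 1.067e+06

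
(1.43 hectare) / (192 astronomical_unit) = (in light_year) 5.262e-26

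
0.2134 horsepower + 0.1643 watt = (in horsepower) 0.2136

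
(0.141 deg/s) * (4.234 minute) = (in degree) 35.82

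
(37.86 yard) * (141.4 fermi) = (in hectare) 4.895e-16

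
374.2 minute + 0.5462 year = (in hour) 4791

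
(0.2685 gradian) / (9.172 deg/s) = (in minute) 0.0004391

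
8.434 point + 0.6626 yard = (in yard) 0.6659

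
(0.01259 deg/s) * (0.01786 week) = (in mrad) 2374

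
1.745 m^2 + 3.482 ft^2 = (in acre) 0.0005111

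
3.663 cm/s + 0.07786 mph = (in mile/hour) 0.1598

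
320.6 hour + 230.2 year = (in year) 230.2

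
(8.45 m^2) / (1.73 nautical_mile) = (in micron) 2637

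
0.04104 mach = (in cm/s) 1397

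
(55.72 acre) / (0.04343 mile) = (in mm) 3.226e+06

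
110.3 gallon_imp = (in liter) 501.4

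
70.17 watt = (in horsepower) 0.0941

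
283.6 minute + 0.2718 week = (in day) 2.1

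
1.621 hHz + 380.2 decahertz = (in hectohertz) 39.64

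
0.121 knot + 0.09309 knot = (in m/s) 0.1101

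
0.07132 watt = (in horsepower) 9.564e-05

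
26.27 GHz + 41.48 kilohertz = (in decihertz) 2.627e+11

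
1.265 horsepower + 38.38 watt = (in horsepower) 1.316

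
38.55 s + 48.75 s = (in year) 2.768e-06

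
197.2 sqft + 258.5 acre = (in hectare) 104.6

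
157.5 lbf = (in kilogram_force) 71.44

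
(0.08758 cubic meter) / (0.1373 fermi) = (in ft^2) 6.866e+15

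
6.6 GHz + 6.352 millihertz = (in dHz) 6.6e+10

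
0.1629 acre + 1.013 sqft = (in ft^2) 7097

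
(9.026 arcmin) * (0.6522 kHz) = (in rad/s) 1.712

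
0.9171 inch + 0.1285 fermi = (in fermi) 2.329e+13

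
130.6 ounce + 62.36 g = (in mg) 3.765e+06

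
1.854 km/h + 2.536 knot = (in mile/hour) 4.07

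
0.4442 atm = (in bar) 0.4501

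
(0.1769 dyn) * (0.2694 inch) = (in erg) 0.121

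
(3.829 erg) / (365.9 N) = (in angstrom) 10.46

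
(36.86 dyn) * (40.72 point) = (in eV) 3.305e+13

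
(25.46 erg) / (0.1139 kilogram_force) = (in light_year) 2.409e-22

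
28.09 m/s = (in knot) 54.6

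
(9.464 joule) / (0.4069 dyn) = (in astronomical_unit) 1.555e-05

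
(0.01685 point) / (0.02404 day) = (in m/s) 2.862e-09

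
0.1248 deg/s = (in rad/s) 0.002178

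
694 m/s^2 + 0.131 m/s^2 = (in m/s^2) 694.1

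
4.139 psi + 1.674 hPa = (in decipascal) 2.87e+05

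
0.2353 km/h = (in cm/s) 6.536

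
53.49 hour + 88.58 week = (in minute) 8.961e+05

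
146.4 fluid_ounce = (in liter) 4.33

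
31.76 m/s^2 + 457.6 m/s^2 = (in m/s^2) 489.4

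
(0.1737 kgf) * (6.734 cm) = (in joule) 0.1147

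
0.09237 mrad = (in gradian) 0.00588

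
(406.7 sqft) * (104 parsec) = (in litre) 1.213e+23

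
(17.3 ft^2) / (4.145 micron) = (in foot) 1.272e+06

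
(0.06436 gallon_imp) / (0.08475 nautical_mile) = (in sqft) 2.007e-05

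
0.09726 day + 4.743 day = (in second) 4.182e+05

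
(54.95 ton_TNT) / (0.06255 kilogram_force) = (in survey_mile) 2.329e+08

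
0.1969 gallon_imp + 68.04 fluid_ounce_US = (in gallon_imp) 0.6395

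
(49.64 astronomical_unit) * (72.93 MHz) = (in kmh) 1.95e+21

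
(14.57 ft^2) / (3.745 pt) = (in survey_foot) 3361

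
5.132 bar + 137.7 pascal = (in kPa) 513.3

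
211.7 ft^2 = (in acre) 0.00486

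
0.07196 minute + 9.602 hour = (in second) 3.457e+04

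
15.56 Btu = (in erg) 1.642e+11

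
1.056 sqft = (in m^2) 0.09811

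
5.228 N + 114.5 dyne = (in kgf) 0.5332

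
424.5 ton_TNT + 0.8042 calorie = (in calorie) 4.245e+11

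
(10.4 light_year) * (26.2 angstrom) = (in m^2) 2.578e+08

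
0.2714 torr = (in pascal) 36.18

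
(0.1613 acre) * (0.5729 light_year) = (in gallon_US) 9.346e+20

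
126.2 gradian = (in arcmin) 6815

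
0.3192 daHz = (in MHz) 3.192e-06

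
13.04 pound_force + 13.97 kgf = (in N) 195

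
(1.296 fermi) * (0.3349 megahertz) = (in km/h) 1.563e-09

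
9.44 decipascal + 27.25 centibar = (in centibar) 27.25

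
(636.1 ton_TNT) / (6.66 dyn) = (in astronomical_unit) 2.671e+05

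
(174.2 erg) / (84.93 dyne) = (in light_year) 2.168e-18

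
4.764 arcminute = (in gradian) 0.08822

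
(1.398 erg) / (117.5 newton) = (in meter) 1.19e-09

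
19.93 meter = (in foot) 65.39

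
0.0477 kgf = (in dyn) 4.678e+04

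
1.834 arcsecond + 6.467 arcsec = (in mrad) 0.04024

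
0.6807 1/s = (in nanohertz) 6.807e+08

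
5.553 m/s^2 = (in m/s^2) 5.553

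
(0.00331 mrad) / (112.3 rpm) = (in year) 8.925e-15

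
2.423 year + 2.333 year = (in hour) 4.166e+04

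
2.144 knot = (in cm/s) 110.3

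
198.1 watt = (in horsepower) 0.2657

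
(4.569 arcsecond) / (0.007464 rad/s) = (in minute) 4.946e-05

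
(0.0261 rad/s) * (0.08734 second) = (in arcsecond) 470.2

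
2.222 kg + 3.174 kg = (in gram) 5396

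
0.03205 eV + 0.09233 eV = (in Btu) 1.889e-23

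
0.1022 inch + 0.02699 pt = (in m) 0.002605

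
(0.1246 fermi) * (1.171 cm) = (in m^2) 1.459e-18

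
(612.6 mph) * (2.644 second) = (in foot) 2376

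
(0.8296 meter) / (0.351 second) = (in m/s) 2.364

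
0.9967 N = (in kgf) 0.1016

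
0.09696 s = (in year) 3.075e-09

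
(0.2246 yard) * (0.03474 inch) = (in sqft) 0.001951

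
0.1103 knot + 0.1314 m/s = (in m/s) 0.1881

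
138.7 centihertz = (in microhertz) 1.387e+06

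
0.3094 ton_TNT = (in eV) 8.08e+27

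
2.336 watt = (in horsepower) 0.003133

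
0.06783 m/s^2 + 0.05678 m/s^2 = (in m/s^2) 0.1246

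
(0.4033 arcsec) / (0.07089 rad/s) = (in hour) 7.662e-09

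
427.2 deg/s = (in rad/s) 7.456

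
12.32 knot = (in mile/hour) 14.18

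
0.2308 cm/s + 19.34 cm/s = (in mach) 0.0005748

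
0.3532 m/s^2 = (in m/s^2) 0.3532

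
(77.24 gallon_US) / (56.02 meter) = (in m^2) 0.005219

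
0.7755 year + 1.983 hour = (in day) 283.1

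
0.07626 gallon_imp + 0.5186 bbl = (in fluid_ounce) 2800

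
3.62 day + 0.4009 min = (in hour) 86.89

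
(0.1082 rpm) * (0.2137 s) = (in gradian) 0.1541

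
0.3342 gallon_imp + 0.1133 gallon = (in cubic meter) 0.001948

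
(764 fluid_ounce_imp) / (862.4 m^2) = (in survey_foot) 8.258e-05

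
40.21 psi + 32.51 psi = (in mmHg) 3761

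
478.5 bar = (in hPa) 4.785e+05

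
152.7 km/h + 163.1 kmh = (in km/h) 315.8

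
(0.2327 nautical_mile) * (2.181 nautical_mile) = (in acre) 430.1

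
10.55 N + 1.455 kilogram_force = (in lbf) 5.579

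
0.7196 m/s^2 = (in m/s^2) 0.7196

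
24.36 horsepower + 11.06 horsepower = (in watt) 2.641e+04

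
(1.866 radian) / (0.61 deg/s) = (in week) 0.0002898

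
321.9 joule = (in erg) 3.219e+09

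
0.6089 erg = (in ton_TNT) 1.455e-17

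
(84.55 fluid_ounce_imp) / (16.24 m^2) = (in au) 9.888e-16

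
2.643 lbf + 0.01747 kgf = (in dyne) 1.193e+06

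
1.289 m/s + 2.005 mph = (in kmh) 7.867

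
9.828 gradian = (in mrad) 154.4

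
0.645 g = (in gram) 0.645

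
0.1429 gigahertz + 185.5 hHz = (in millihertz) 1.429e+11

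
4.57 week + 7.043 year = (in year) 7.131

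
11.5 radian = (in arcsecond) 2.372e+06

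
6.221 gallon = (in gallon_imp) 5.18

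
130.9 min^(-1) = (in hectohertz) 0.02182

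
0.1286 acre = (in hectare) 0.05204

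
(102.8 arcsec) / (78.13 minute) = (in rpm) 1.015e-06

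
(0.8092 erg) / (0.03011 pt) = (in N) 0.007618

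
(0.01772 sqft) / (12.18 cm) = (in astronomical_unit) 9.035e-14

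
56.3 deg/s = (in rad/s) 0.9826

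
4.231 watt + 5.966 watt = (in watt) 10.2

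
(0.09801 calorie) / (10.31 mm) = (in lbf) 8.942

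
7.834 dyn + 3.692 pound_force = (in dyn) 1.642e+06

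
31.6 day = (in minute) 4.55e+04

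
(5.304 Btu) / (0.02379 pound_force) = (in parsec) 1.714e-12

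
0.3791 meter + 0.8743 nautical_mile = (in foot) 5314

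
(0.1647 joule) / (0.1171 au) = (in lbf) 2.114e-12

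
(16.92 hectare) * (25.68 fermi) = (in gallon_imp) 9.558e-07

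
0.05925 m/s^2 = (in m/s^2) 0.05925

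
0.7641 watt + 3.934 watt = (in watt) 4.698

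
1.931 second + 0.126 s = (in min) 0.03428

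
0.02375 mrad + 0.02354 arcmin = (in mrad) 0.0306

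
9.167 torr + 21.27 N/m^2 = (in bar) 0.01243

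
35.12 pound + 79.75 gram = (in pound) 35.3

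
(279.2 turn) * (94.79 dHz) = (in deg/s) 9.528e+05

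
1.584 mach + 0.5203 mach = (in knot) 1393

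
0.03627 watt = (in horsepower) 4.864e-05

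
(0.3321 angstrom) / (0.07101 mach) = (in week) 2.271e-18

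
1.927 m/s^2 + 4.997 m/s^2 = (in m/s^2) 6.924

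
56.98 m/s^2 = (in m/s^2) 56.98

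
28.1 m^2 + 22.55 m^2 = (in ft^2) 545.2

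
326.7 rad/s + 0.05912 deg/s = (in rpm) 3120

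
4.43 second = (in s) 4.43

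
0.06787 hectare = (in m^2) 678.7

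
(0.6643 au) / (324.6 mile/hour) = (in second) 6.848e+08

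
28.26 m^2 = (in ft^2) 304.2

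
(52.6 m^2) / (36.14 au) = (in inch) 3.83e-10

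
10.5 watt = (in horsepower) 0.01408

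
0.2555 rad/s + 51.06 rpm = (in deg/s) 321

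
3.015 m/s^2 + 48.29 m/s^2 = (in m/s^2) 51.3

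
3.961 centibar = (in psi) 0.5745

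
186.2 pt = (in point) 186.2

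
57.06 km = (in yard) 6.24e+04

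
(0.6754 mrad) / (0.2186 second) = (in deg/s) 0.177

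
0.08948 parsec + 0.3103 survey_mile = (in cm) 2.761e+17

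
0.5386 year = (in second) 1.699e+07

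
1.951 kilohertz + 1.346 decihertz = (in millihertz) 1.951e+06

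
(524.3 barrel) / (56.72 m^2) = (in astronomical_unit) 9.824e-12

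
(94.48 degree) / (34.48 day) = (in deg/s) 3.171e-05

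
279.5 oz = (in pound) 17.47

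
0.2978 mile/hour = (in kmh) 0.4793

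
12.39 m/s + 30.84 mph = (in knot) 50.88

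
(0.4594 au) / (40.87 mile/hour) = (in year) 119.3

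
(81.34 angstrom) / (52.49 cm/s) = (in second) 1.55e-08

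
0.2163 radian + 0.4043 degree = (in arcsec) 4.607e+04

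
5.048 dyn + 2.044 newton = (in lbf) 0.4595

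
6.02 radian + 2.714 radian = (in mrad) 8734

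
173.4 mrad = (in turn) 0.0276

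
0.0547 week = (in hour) 9.19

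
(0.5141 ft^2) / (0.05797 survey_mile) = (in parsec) 1.659e-20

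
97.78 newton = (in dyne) 9.778e+06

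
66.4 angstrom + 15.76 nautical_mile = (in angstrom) 2.919e+14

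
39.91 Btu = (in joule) 4.211e+04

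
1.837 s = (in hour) 0.0005103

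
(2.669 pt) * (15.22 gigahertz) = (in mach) 4.209e+04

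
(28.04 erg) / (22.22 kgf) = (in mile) 7.996e-12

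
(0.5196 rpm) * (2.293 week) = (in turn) 1.201e+04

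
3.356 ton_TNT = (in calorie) 3.356e+09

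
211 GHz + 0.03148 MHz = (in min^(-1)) 1.266e+13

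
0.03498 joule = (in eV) 2.183e+17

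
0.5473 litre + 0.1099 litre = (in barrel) 0.004134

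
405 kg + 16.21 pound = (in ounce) 1.455e+04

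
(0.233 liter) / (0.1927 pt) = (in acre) 0.0008469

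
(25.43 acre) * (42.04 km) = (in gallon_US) 1.143e+12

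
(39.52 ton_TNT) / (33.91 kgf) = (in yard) 5.438e+08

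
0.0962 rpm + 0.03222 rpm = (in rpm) 0.1284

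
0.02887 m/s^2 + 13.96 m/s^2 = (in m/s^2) 13.99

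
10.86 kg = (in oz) 383.1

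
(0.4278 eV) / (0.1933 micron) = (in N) 3.546e-13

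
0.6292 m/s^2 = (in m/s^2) 0.6292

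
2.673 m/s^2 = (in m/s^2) 2.673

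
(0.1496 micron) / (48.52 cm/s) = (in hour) 8.565e-11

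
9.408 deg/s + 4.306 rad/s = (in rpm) 42.69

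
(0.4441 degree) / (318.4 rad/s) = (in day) 2.818e-10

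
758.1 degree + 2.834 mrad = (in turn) 2.106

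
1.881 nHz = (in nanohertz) 1.881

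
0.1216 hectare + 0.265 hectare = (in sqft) 4.161e+04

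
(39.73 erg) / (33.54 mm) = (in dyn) 11.85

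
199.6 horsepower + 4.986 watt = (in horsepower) 199.6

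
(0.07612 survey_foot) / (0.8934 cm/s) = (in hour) 0.0007214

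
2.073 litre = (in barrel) 0.01304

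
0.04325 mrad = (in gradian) 0.002753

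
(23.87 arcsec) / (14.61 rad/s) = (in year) 2.512e-13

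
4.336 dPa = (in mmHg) 0.003252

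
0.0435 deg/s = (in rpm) 0.00725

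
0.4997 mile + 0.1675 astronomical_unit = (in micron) 2.506e+16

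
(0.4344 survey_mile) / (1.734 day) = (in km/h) 0.0168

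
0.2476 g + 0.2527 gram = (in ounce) 0.01765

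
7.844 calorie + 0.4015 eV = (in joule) 32.82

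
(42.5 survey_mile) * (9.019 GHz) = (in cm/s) 6.169e+16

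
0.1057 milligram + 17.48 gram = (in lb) 0.03854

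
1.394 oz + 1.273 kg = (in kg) 1.313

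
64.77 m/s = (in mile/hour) 144.9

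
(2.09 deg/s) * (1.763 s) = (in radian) 0.06431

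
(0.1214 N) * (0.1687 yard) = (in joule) 0.01873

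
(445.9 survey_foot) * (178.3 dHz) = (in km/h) 8724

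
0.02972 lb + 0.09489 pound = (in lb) 0.1246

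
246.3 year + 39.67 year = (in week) 1.491e+04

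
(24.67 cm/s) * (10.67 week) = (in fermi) 1.592e+21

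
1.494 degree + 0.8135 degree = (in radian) 0.04027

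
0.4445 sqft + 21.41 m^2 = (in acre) 0.005301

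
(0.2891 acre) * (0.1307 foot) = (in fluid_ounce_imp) 1.64e+06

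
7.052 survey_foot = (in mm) 2149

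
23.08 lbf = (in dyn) 1.027e+07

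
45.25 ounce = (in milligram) 1.283e+06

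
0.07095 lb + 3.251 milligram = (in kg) 0.03219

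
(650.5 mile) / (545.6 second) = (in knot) 3730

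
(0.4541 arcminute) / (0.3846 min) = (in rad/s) 5.724e-06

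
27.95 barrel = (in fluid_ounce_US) 1.503e+05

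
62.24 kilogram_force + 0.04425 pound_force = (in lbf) 137.3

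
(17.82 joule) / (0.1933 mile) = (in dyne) 5728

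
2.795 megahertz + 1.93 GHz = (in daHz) 1.933e+08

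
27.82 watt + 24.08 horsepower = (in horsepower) 24.12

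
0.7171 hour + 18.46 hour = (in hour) 19.18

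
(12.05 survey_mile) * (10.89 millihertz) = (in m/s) 211.2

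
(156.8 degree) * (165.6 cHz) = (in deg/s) 259.7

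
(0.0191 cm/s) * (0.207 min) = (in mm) 2.372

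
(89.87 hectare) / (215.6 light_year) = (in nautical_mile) 2.379e-16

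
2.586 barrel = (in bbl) 2.586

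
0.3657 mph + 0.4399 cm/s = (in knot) 0.3263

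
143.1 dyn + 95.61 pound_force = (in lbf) 95.61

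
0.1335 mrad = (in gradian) 0.008499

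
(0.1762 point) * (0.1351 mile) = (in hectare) 1.351e-06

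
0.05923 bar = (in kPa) 5.923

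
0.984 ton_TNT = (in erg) 4.117e+16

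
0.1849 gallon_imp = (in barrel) 0.005287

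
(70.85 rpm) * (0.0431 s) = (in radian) 0.3198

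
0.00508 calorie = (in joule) 0.02125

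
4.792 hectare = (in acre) 11.84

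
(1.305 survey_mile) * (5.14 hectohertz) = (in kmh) 3.886e+06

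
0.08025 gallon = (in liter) 0.3038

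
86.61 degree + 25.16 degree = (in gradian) 124.2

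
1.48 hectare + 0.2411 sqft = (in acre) 3.657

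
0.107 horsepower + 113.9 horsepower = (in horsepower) 114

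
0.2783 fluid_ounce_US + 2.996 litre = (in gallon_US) 0.7936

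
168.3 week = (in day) 1178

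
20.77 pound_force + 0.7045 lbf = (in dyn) 9.552e+06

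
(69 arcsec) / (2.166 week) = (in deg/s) 1.463e-08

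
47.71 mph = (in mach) 0.06264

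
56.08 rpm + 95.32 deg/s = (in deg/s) 431.8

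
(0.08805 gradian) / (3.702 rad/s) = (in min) 6.227e-06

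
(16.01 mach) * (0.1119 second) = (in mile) 0.379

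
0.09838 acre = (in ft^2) 4285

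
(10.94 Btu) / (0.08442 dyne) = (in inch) 5.383e+11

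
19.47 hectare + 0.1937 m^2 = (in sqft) 2.096e+06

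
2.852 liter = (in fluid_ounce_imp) 100.4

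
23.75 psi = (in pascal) 1.638e+05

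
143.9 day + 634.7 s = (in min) 2.072e+05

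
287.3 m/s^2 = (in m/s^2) 287.3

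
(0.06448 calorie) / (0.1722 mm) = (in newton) 1567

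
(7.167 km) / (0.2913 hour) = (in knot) 13.28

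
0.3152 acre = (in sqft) 1.373e+04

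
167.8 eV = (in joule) 2.688e-17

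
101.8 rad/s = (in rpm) 972.1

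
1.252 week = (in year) 0.02401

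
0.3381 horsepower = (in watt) 252.1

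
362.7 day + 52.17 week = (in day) 727.9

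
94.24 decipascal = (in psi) 0.001367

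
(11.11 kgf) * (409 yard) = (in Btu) 38.62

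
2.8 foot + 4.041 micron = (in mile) 0.0005303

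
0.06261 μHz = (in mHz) 6.261e-05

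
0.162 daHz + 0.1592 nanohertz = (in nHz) 1.62e+09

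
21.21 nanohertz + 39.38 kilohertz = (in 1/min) 2.363e+06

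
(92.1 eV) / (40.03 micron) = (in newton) 3.686e-13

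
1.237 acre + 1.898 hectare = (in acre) 5.927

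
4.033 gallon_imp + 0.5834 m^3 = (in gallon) 159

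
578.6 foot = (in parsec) 5.715e-15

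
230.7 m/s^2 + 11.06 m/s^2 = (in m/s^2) 241.8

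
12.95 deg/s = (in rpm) 2.158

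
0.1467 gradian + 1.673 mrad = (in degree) 0.2279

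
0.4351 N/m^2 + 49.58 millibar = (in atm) 0.04894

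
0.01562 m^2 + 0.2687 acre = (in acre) 0.2687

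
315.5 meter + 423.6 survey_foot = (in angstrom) 4.446e+12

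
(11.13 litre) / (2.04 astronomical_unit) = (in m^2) 3.647e-14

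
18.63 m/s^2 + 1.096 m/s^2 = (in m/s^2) 19.73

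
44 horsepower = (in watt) 3.281e+04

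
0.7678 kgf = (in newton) 7.53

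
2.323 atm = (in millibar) 2354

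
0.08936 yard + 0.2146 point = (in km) 8.179e-05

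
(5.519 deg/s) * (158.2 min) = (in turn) 145.5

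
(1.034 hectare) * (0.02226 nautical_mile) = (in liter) 4.263e+08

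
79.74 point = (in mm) 28.13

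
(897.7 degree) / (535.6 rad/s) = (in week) 4.837e-08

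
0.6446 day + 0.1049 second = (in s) 5.569e+04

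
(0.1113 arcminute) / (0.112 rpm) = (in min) 4.601e-05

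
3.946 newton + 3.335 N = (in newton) 7.281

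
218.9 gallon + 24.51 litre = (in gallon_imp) 187.7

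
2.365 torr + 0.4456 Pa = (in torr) 2.368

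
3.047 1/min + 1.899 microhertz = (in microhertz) 5.079e+04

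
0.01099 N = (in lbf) 0.002471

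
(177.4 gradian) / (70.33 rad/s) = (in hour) 1.101e-05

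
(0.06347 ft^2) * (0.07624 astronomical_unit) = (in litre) 6.725e+10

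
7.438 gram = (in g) 7.438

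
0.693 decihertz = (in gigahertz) 6.93e-11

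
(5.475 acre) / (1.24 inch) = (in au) 4.702e-06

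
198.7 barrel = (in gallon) 8345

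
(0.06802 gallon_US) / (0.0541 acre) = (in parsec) 3.811e-23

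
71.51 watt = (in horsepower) 0.0959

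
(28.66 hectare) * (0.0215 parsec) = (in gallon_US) 5.023e+22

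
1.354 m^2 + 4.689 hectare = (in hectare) 4.689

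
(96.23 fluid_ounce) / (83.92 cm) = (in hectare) 3.391e-07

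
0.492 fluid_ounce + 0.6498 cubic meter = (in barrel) 4.087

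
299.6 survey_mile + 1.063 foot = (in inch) 1.898e+07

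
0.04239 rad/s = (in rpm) 0.4048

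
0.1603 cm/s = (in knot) 0.003116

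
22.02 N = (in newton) 22.02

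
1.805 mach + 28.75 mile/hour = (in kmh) 2259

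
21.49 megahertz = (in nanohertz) 2.149e+16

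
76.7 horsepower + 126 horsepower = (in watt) 1.512e+05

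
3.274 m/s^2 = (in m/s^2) 3.274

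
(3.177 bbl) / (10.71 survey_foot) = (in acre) 3.823e-05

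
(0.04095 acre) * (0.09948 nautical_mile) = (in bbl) 1.92e+05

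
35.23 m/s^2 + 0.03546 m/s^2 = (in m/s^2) 35.27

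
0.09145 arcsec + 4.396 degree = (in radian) 0.07673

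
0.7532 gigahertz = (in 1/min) 4.519e+10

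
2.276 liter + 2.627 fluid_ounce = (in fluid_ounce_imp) 82.84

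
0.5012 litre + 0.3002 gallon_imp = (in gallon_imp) 0.4104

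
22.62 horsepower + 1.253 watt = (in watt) 1.687e+04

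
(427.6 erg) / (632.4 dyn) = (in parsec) 2.191e-19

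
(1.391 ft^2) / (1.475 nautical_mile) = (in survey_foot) 0.0001552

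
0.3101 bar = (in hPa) 310.1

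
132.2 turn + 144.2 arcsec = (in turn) 132.2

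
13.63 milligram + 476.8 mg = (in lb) 0.001081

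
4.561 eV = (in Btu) 6.926e-22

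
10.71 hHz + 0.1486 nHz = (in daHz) 107.1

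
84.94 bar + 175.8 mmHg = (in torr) 6.389e+04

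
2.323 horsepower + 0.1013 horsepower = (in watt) 1808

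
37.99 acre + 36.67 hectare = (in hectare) 52.04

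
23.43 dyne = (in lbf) 5.267e-05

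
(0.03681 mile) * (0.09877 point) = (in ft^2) 0.02222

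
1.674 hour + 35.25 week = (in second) 2.133e+07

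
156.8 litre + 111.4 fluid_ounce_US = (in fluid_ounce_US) 5413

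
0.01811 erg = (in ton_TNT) 4.328e-19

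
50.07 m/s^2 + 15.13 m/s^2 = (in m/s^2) 65.2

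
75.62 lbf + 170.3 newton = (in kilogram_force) 51.67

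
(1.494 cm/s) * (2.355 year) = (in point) 3.145e+09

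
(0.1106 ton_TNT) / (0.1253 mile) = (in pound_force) 5.159e+05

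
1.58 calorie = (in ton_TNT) 1.58e-09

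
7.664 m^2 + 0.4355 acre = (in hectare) 0.177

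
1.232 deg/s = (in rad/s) 0.0215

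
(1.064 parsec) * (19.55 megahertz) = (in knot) 1.248e+24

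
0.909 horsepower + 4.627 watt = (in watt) 682.5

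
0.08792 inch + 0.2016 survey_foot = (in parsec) 2.064e-18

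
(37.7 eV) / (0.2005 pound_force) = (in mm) 6.773e-15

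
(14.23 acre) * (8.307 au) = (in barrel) 4.501e+17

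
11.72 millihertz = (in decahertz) 0.001172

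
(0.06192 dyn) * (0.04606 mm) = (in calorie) 6.817e-12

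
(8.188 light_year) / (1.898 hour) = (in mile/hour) 2.536e+13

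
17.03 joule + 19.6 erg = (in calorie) 4.07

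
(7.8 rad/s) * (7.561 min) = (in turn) 563.2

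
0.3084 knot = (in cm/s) 15.87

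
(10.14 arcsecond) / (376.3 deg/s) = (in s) 7.485e-06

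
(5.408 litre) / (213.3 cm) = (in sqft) 0.02729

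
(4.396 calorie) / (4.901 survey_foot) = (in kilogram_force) 1.256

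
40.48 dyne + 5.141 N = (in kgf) 0.5243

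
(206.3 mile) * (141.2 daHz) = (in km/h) 1.688e+09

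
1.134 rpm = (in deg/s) 6.804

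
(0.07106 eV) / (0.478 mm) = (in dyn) 2.382e-12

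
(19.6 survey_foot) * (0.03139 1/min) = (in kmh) 0.01125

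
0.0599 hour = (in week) 0.0003565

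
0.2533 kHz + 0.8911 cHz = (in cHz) 2.533e+04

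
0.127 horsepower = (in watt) 94.7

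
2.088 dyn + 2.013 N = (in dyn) 2.013e+05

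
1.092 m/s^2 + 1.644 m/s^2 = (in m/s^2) 2.736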